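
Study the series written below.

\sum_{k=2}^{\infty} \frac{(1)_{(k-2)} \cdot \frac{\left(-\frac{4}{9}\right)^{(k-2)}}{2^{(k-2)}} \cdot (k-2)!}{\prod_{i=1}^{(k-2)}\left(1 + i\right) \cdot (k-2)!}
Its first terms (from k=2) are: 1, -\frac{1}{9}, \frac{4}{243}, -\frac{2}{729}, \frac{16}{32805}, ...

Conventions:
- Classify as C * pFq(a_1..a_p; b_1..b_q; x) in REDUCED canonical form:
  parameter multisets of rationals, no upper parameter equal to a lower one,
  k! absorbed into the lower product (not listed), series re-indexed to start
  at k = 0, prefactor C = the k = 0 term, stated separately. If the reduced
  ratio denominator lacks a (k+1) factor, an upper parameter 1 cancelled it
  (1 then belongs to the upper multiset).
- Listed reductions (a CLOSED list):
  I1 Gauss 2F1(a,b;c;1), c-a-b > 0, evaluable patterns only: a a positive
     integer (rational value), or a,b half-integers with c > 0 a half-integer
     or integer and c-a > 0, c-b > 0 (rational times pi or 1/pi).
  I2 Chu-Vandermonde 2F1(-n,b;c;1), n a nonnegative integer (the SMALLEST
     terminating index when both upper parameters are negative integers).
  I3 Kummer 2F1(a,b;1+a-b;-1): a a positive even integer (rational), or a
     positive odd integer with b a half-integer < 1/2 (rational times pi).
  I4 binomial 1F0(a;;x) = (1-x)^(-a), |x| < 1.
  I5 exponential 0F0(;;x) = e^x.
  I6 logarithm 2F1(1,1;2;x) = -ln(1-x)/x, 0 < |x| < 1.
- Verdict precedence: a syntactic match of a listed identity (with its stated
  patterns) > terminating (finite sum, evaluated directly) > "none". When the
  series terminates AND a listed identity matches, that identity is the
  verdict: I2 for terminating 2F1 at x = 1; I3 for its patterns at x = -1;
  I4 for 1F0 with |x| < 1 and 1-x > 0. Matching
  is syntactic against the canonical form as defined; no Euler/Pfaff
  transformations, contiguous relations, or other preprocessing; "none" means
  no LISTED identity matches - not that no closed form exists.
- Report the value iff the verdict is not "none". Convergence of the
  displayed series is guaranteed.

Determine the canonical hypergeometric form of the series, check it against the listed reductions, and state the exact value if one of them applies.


x = -\frac{2}{9} here; the reduced form reads 2F1, upper {1, 1}, lower {2}, C = 1. Verdict: the logarithmic series (I6) matches (the logarithm: parameters (1,1;2), x = -\frac{2}{9}). Value: \frac{9}{2} \cdot \ln\left(\frac{11}{9}\right).

Structural cue: t_0 being 1, the factorial ratio (prefactor 1) (k+a-1)!/(a-1)! is a rising factorial (a)_k.
Step ratio: r(k) = -\frac{2}{9} * (k+1) (k+1) / [(k+2) (k+1)] - rational; roots negated = parameters, x = -\frac{2}{9}, C = 1.


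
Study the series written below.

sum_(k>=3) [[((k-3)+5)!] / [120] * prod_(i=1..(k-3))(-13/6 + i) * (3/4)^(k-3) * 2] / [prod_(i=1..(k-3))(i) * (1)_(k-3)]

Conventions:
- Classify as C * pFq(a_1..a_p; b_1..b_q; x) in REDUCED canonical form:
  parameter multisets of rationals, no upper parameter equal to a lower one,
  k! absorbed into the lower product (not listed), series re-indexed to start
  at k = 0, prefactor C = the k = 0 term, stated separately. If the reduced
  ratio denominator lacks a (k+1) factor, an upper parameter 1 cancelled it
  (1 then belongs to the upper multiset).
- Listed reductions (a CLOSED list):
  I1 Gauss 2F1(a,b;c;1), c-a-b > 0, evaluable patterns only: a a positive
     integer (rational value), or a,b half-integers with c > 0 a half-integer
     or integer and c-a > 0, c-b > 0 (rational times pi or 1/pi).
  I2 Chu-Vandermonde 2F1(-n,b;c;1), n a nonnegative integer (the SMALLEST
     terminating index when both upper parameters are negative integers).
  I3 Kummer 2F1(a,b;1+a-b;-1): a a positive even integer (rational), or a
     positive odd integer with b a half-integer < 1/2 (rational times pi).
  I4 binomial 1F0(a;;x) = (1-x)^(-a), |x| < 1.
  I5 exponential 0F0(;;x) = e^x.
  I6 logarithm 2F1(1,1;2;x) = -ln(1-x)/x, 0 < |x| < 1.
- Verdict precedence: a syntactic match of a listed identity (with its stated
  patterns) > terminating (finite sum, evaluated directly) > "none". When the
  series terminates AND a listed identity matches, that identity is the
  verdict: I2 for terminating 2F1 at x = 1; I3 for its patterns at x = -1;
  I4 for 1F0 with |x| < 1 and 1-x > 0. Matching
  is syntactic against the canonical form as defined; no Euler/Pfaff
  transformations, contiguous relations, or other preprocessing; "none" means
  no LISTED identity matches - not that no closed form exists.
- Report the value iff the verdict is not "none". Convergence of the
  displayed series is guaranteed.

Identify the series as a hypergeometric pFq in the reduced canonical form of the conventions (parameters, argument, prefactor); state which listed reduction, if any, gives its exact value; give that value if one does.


Canonical form: C = 2 times 2F1 with upper {-7/6, 6}, lower {1}, x = 3/4. Verdict: none (x = 3/4): each listed identity misses the multisets {-7/6, 6} ; {1}.

Key observation: from the first term 2: the factorial ratio (prefactor 2) (k+a-1)!/(a-1)! is a rising factorial (a)_k.
Term ratio: r(k) = (3/4) * (k-7/6) (k+6) / [(k+1) (k+1)] ; factor over Q: parameters, x = (3/4), and C = 2.


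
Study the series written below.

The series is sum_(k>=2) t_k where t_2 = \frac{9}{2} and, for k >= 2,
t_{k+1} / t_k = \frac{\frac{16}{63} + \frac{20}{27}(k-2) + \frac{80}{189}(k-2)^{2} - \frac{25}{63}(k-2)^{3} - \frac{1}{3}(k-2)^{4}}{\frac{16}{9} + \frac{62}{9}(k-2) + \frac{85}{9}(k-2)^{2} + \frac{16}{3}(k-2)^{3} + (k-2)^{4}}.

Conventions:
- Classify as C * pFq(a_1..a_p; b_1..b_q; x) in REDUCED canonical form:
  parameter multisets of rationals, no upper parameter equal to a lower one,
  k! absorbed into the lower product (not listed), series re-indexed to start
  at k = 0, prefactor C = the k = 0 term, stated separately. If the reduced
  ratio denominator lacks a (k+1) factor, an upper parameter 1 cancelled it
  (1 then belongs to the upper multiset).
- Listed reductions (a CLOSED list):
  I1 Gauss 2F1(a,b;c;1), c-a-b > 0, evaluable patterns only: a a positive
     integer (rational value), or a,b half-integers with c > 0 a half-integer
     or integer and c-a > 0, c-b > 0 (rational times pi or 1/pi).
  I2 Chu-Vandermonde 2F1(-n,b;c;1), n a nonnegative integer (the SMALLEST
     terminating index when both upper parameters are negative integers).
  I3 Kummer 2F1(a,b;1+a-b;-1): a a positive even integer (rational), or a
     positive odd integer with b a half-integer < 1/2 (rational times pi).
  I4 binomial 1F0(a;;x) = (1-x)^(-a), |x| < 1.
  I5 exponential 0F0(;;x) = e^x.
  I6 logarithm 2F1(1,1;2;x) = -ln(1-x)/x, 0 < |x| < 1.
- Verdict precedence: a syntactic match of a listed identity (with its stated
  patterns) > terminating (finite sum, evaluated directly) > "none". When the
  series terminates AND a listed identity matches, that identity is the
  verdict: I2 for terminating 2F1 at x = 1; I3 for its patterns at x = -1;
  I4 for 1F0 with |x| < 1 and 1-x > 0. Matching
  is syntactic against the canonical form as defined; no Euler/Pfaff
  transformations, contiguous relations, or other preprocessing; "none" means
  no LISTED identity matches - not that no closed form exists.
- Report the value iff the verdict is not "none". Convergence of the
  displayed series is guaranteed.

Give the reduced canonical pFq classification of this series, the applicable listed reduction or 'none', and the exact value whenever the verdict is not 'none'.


Classification (C = \frac{9}{2}): 2F1 with upper {-\frac{4}{3}, \frac{6}{7}}, lower {\frac{8}{3}}, argument x = -\frac{1}{3}. Verdict: none. Every listed pattern misses the 2F1 form at -\frac{1}{3}, upper {-\frac{4}{3}, \frac{6}{7}}.

The tell: from the first term \frac{9}{2}: cancel k + 2/3 from the displayed ratio first; then C = 9/2.
Step ratio: r(k) = -\frac{1}{3} * (k-\frac{4}{3}) (k+\frac{6}{7}) / [(k+\frac{8}{3}) (k+1)] - rational; roots negated = parameters, x = -\frac{1}{3}, C = \frac{9}{2}.


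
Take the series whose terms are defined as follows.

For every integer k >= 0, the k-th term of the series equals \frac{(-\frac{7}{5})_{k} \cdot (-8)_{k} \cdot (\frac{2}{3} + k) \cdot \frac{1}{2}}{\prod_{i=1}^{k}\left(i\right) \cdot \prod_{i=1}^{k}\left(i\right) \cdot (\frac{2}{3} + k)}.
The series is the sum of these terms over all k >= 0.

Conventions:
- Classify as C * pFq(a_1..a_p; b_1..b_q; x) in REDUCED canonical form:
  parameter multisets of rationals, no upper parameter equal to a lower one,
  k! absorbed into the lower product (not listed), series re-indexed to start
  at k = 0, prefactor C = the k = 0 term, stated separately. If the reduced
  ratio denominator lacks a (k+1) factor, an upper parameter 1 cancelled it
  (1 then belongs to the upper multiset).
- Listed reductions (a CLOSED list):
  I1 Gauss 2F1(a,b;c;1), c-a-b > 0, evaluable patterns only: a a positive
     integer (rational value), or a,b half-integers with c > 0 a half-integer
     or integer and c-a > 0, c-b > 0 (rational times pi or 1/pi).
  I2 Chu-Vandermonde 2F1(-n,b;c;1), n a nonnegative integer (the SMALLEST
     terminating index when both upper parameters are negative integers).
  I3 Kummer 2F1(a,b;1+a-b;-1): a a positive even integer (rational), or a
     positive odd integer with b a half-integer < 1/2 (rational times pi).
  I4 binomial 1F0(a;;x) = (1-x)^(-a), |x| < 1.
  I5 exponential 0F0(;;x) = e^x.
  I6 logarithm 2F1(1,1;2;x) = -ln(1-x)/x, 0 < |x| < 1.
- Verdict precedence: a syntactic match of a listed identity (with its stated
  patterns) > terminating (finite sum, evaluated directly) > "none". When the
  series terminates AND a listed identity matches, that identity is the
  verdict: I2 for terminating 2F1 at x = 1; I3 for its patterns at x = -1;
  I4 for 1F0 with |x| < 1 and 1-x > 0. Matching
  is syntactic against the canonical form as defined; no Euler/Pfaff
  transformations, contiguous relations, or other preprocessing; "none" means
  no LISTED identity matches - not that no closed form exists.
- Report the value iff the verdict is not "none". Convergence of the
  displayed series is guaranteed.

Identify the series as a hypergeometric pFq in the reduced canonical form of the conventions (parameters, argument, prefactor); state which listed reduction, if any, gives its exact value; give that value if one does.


x = 1 here; the reduced form reads 2F1, upper {-8, -\frac{7}{5}}, lower {1}, C = \frac{1}{2}. Verdict: this is the Chu-Vandermonde identity I2 (terminating 2F1 at x = 1 with n = 8, b = -7/5, c = 1). Value: \frac{17560422}{1953125}.

The tell: with t_0 = \frac{1}{2}, the product of the first k integers (prefactor 1/2) is k!.
Adjacent-term ratio: r(k) = 1 * (k-8) (k-\frac{7}{5}) / [(k+1) (k+1)] - poly over poly, x = 1 from leading terms; C = \frac{1}{2} at k = 0.


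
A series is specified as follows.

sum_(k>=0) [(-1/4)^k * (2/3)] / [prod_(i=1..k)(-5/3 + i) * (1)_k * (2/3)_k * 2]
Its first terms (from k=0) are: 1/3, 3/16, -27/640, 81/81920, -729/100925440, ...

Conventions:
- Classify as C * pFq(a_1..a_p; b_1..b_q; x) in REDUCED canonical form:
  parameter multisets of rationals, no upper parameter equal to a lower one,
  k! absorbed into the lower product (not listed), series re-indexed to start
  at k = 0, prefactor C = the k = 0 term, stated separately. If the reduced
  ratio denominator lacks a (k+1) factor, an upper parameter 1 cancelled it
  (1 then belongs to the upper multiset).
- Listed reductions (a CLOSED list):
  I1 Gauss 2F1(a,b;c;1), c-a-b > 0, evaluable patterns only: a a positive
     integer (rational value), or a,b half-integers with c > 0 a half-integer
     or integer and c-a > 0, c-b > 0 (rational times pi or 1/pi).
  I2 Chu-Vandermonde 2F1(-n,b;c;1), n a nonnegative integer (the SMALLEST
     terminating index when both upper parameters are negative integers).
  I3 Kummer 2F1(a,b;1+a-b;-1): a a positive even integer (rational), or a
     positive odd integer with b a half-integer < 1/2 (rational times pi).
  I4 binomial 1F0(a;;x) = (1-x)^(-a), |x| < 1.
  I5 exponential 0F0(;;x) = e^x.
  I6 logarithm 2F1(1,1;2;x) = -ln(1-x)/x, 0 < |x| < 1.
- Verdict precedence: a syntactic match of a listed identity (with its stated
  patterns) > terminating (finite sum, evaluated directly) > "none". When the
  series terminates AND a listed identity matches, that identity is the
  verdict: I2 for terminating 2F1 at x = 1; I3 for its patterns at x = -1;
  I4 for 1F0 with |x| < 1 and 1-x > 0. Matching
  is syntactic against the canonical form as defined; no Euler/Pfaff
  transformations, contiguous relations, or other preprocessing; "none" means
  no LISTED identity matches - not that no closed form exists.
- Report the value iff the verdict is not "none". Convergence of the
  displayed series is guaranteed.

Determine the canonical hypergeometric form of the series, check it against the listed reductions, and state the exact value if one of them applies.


x = -1/4 here; the reduced form reads 0F2, upper {-}, lower {-2/3, 2/3}, C = 1/3. Verdict: no listed reduction: x = -1/4 and upper {-} fail every I1-I6 pattern.

Key observation: from the first term 1/3: the lower running product (prefactor 1/3) is a rising factorial.
Consecutive-term ratio: r(k) = (-1/4) * 1 / [(k-2/3) (k+2/3) (k+1)] - rational in k. x = (-1/4); t_0 = 1/3; negate the roots.


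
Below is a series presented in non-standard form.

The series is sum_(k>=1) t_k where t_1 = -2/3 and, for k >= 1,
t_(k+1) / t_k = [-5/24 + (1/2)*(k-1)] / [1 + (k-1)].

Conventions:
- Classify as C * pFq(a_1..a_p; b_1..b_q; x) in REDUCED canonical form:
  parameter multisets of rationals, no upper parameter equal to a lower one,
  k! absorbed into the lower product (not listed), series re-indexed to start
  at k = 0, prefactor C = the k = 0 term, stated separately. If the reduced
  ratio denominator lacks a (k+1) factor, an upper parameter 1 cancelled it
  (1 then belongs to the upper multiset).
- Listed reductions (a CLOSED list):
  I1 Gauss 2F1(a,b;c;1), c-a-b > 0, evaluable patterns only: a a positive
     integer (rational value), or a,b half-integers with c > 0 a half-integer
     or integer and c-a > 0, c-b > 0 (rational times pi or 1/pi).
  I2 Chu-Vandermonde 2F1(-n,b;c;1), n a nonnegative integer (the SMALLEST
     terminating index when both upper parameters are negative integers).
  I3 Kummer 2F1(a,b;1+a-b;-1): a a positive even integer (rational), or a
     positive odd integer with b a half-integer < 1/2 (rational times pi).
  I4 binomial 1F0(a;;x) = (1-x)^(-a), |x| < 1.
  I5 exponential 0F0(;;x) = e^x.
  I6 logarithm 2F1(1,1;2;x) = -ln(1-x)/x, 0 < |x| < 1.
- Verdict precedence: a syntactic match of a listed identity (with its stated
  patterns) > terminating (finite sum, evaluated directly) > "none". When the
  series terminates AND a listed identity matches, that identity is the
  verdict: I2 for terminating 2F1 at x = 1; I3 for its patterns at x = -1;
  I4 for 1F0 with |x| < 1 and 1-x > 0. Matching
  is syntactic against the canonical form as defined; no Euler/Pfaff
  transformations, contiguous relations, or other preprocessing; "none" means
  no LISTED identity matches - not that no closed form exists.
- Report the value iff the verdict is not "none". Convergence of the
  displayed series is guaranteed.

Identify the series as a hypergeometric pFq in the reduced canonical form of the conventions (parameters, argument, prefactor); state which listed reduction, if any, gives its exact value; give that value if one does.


x = 1/2 here; the reduced form reads 1F0, upper {-5/12}, lower {-}, C = -2/3. Verdict (x = 1/2): the I4 binomial reduction applies (the 1F0 binomial series: exponent 5/12, x = 1/2). Hence: (-2/3) * (1/2)^(5/12).

The tell: from the first term -2/3: the expanded ratio factors over Q; C = -2/3, x = 1/2, roots give parameters.
Step ratio: r(k) = (1/2) * (k-5/12) / [(k+1)] ; factor over Q: parameters, x = (1/2), and C = -2/3.


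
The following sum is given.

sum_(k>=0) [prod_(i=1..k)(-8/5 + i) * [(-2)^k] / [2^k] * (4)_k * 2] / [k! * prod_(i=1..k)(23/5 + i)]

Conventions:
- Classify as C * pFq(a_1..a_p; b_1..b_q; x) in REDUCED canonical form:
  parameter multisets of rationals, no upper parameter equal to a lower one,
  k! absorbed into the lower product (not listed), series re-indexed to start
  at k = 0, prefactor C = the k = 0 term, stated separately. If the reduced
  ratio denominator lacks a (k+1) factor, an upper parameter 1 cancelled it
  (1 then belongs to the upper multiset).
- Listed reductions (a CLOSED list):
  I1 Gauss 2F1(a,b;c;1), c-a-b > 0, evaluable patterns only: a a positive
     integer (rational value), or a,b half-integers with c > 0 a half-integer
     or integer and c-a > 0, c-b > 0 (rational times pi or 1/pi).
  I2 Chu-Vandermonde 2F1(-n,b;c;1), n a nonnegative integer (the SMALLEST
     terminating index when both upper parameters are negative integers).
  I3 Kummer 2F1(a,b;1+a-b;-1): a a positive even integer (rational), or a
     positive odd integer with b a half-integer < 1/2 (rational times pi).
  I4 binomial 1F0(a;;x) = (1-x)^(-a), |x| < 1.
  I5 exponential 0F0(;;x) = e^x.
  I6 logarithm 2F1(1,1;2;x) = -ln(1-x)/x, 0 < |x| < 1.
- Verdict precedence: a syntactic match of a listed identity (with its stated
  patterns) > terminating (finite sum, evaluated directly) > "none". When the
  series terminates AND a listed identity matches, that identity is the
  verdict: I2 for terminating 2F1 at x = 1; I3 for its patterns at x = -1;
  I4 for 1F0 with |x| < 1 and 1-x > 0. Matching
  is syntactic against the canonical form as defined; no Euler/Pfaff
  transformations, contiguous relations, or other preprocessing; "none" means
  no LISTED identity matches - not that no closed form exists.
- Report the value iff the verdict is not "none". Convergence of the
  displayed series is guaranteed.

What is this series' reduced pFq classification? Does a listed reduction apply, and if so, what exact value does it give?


Structural cue: from the first term 2: the two k-th powers (C = 2) combine into one argument.
Step ratio: r(k) = (-1) * (k-3/5) (k+4) / [(k+28/5) (k+1)] - rational in k, leading ratio (-1); with t_0 = 2, classification follows.

Classification (C = 2): 2F1 with upper {-3/5, 4}, lower {28/5}, argument x = -1. Verdict: Kummer (I3) applies (x = -1; c = 28/5 equals 1+a-b for upper {-3/5, 4}: listed pattern). Sum: 69/25.


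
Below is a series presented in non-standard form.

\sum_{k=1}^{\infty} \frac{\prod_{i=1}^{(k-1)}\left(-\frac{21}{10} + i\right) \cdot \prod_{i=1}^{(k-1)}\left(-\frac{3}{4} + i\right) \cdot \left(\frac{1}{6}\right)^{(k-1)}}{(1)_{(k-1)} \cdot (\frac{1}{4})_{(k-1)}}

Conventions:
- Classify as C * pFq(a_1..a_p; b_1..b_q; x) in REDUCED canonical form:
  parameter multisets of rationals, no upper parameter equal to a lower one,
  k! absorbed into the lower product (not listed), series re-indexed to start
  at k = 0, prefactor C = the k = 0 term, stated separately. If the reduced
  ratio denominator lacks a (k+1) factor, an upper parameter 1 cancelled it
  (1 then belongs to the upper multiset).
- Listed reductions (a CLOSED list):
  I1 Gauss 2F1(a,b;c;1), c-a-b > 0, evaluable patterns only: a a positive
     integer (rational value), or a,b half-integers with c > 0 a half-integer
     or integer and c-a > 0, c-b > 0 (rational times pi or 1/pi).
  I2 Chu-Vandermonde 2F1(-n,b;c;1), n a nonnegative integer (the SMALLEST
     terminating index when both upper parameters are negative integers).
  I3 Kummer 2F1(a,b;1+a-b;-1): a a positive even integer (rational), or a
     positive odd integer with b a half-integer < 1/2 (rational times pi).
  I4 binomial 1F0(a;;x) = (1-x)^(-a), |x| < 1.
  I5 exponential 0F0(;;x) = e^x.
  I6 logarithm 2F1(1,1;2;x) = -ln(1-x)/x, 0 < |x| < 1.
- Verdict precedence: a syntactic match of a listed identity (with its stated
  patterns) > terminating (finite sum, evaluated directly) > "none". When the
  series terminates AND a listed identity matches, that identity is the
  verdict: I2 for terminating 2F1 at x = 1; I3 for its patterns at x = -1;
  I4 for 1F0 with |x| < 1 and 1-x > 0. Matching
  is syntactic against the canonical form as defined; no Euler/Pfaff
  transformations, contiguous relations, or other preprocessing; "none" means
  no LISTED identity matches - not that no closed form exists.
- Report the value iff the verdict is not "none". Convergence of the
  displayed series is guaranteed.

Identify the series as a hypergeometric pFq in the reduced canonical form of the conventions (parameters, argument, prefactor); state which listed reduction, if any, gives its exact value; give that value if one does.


At argument \frac{1}{6}: a 1F0 with upper {-\frac{11}{10}}, lower {-}, scaled by C = 1. Verdict at x = \frac{1}{6}: the I4 binomial reduction matches (the 1F0 binomial series: exponent 11/10, x = \frac{1}{6}). Its exact value is \left(\frac{5}{6}\right)^{\frac{11}{10}}.

Key step: x = \frac{1}{6} and the running product (C = 1) telescopes to a rising factorial.
Ratio: r(k) = \frac{1}{6} * (k-\frac{11}{10}) / [(k+1)] - rational in k. x = \frac{1}{6}; t_0 = 1; negate the roots.


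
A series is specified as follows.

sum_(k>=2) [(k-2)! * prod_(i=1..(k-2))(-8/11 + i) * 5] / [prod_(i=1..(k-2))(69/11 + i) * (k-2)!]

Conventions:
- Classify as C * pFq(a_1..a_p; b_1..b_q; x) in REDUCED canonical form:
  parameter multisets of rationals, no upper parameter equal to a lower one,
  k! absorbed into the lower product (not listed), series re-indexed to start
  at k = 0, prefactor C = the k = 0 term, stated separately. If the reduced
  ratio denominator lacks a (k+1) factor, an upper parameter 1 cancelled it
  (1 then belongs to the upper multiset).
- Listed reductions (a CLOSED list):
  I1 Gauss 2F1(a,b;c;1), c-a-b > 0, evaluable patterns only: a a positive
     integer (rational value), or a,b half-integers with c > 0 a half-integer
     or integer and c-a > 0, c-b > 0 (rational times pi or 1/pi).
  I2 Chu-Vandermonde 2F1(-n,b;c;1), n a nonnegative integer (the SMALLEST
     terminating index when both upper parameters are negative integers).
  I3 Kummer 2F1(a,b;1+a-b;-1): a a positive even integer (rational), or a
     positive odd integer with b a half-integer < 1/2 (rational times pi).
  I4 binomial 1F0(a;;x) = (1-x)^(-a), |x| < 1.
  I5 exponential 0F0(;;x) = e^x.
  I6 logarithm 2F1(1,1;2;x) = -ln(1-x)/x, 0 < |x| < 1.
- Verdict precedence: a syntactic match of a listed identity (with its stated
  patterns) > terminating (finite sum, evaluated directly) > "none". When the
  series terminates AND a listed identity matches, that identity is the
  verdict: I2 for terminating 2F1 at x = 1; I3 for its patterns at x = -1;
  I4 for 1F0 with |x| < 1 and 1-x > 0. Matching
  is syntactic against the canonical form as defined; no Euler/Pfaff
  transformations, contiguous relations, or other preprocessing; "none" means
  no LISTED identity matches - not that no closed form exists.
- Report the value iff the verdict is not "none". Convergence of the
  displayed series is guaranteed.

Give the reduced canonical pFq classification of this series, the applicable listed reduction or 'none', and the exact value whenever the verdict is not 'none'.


Key step: with t_0 = 5, the factorial ratio (prefactor 5) (k+a-1)!/(a-1)! is a rising factorial (a)_k.
Term ratio: r(k) = 1 * (k+3/11) (k+1) / [(k+80/11) (k+1)] - poly over poly, x = 1 from leading terms; C = 5 at k = 0.

Reduced: x = 1, 2F1, upper = {3/11, 1}, lower = {80/11}, C = 5. Verdict (x = 1): Gauss (I1, integer-parameter pattern) applies (x = 1: the Gamma ratio telescopes since c-a-b = 6 > 0 and a = 1 in Z>0). Sum: 115/22.


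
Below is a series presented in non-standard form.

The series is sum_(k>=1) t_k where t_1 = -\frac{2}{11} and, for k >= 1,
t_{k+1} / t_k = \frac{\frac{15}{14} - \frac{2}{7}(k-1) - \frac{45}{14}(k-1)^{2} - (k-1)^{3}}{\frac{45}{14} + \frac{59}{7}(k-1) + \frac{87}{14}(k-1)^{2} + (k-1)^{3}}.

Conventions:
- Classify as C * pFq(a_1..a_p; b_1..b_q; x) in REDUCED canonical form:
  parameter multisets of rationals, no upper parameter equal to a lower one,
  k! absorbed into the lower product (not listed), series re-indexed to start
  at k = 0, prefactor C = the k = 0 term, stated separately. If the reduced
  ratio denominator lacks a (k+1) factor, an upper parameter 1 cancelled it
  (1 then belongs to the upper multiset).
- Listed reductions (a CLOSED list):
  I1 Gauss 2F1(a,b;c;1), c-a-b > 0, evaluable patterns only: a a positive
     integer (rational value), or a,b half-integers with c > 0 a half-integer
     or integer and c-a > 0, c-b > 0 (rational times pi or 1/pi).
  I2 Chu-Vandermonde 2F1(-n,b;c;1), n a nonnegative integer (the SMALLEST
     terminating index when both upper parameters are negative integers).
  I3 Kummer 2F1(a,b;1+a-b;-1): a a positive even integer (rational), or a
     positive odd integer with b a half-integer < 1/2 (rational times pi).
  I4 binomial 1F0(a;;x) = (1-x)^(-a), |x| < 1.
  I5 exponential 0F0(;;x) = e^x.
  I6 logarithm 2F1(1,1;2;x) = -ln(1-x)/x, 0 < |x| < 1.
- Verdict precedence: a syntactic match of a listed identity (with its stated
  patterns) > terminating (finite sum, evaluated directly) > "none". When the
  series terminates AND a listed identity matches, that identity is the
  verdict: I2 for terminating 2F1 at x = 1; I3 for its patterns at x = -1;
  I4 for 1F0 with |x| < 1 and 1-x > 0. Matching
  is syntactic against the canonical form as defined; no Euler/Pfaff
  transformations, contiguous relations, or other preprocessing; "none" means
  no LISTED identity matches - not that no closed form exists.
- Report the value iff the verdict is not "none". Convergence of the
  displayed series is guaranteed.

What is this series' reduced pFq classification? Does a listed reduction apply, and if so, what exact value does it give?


Reduced: x = -1, 2F1, upper = {-\frac{1}{2}, 3}, lower = {\frac{9}{2}}, C = -\frac{2}{11}. Verdict at x = -1: the Kummer evaluation I3 matches (x = -1; c = \frac{9}{2} equals 1+a-b for upper {-\frac{1}{2}, 3}: listed pattern). Value: \left(-\frac{105}{1408}\right) \cdot \pi.

First insight: t_0 being -\frac{2}{11}, the expanded ratio factors over Q; C = -2/11, roots give parameters.
Term ratio: r(k) = -1 * (k-\frac{1}{2}) (k+3) / [(k+\frac{9}{2}) (k+1)] - rational; roots negated = parameters, x = -1, C = -\frac{2}{11}.


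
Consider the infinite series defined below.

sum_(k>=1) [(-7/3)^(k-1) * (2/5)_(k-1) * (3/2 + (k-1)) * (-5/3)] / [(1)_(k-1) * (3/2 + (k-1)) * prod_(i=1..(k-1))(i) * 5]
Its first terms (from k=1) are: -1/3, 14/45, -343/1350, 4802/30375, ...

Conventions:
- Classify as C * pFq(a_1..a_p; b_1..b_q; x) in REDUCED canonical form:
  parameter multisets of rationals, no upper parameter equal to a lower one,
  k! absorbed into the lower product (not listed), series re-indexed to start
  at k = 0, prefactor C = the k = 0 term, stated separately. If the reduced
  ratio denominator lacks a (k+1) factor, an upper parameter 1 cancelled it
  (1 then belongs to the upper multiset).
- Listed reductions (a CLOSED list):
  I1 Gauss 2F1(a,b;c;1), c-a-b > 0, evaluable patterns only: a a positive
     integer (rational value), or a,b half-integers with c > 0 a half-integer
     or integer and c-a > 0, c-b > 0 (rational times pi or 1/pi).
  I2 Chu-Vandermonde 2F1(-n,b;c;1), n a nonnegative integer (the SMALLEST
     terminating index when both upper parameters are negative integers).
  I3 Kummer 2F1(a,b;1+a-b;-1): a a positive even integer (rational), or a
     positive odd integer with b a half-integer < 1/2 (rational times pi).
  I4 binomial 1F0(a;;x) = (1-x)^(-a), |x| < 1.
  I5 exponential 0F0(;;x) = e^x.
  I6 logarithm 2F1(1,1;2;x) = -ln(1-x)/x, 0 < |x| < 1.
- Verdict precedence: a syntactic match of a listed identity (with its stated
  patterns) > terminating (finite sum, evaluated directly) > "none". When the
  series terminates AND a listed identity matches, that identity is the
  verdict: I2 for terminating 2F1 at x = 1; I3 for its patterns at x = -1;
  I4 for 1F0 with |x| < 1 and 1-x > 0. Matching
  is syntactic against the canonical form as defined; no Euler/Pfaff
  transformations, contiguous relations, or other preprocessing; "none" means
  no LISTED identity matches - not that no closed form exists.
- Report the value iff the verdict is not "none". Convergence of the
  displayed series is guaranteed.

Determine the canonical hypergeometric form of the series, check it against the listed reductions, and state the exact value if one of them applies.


At argument -7/3: a 1F1 with upper {2/5}, lower {1}, scaled by C = -1/3. Verdict: none - this 1F1 at x = -7/3 matches no listed pattern, and upper {2/5} holds no stopper.

Structural cue: t_0 being -1/3, the constant factors (C = -1/3, x = -7/3) combine into one prefactor.
Adjacent-term ratio: r(k) = (-7/3) * (k+2/5) / [(k+1) (k+1)] - rational in k. x = (-7/3); t_0 = -1/3; negate the roots.


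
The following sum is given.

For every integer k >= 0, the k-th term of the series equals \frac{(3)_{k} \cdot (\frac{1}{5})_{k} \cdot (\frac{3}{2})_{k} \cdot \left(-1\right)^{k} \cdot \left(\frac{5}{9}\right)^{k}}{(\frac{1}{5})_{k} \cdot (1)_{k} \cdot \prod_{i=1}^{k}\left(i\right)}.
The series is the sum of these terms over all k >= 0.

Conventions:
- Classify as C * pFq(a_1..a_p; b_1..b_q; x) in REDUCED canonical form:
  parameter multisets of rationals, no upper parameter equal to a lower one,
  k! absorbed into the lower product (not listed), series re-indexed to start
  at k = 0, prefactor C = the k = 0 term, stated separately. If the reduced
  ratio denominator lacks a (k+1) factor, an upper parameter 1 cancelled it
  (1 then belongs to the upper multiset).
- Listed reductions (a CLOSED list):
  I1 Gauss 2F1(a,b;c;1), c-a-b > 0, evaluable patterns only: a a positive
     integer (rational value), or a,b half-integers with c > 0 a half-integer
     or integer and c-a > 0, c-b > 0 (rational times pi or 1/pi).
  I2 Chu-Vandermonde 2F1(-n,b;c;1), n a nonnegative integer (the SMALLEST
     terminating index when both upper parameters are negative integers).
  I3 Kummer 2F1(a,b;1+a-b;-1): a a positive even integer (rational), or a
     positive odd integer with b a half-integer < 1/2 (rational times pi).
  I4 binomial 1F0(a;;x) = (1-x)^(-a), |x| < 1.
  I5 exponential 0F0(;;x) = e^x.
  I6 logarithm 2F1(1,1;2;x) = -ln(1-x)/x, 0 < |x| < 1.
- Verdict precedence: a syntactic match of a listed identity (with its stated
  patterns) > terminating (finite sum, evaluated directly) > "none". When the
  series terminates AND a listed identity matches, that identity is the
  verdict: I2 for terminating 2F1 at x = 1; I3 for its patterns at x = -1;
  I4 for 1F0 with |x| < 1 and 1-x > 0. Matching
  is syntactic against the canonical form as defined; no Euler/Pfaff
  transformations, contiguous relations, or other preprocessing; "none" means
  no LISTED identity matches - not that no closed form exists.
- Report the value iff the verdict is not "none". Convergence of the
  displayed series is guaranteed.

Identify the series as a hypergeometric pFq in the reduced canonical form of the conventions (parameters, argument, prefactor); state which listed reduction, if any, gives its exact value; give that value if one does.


Canonical form: C = 1 times 2F1 with upper {\frac{3}{2}, 3}, lower {1}, x = -\frac{5}{9}. Verdict: none. Every listed pattern misses the 2F1 form at -\frac{5}{9}, upper {\frac{3}{2}, 3}.

Structural cue: with t_0 = 1, the parameter 1/5 appears in both the upper and lower lists and cancels.
Consecutive-term ratio: r(k) = -\frac{5}{9} * (k+\frac{3}{2}) (k+3) / [(k+1) (k+1)] - poly over poly, x = -\frac{5}{9} from leading terms; C = 1 at k = 0.


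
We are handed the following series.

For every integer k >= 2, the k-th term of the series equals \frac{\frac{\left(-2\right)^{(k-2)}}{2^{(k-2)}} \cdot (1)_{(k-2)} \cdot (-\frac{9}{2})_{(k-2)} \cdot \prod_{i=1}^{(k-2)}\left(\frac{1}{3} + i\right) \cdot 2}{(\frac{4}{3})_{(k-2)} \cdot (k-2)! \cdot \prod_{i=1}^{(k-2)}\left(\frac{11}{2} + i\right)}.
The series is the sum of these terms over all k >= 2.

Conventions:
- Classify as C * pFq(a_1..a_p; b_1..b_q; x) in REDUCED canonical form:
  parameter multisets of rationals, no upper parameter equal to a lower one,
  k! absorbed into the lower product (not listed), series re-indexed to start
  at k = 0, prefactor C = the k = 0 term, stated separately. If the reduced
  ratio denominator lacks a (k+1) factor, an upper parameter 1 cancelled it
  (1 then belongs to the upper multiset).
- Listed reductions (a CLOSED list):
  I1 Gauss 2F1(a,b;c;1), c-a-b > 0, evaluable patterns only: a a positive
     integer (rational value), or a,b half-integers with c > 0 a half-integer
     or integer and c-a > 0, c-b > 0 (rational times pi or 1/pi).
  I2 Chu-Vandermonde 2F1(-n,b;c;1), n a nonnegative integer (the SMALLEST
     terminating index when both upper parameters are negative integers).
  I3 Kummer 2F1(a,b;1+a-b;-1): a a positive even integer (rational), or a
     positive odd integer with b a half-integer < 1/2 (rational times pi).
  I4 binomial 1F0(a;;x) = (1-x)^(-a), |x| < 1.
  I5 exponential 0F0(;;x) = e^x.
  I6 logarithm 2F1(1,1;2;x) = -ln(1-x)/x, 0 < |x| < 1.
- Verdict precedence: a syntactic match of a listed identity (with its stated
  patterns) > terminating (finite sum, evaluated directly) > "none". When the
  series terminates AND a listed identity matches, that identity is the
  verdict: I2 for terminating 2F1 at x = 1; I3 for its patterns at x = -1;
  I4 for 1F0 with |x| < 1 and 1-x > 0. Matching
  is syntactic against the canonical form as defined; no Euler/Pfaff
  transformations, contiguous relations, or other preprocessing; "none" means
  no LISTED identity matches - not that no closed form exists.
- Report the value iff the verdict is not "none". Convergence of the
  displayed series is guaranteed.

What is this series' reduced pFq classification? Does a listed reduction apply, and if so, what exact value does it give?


Classification (C = 2): 2F1 with upper {-\frac{9}{2}, 1}, lower {\frac{13}{2}}, argument x = -1. Verdict: Kummer (I3) fires (x = -1; c = \frac{13}{2} equals 1+a-b for upper {-\frac{9}{2}, 1}: listed pattern). Sum: \frac{693}{512} \cdot \pi.

Key step: t_0 being 2, the running product (C = 2, x = -1) telescopes to a rising factorial.
Term ratio: r(k) = -1 * (k-\frac{9}{2}) (k+1) / [(k+\frac{13}{2}) (k+1)] - rational in k, leading ratio -1; with t_0 = 2, classification follows.


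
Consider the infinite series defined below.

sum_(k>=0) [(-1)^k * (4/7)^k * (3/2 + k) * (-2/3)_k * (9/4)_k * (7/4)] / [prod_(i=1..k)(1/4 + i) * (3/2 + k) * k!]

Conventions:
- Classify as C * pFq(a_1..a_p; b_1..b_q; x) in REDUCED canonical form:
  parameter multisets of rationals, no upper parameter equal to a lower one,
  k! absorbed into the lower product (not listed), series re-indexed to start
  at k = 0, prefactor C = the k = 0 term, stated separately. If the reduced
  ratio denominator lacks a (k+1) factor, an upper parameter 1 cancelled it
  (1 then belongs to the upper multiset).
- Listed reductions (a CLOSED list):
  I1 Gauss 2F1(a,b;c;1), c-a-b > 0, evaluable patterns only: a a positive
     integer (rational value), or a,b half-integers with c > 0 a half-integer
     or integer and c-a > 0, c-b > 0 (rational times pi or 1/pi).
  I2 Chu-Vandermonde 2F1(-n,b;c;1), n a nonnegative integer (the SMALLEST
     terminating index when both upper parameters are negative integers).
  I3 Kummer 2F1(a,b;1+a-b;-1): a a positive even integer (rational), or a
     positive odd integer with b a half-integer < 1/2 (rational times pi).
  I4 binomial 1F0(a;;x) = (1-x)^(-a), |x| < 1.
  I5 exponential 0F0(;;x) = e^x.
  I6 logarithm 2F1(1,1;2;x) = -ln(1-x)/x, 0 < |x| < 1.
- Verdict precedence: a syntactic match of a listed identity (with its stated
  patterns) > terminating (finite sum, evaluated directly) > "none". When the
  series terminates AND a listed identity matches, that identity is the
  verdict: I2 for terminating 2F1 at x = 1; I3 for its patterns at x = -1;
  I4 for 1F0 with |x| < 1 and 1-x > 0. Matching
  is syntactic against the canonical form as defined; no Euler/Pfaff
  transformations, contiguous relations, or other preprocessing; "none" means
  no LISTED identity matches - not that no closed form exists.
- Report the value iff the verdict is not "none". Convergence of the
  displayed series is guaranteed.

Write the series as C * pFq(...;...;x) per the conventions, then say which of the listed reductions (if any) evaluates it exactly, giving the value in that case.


Reduced: x = -4/7, 2F1, upper = {-2/3, 9/4}, lower = {5/4}, C = 7/4. Verdict: none. Every listed pattern misses the 2F1 form at -4/7, upper {-2/3, 9/4}.

The tell: with t_0 = 7/4, the (-1)^k factor (prefactor 7/4) folds into the argument's sign.
Adjacent-term ratio: r(k) = (-4/7) * (k-2/3) (k+9/4) / [(k+5/4) (k+1)] - poly over poly, x = (-4/7) from leading terms; C = 7/4 at k = 0.


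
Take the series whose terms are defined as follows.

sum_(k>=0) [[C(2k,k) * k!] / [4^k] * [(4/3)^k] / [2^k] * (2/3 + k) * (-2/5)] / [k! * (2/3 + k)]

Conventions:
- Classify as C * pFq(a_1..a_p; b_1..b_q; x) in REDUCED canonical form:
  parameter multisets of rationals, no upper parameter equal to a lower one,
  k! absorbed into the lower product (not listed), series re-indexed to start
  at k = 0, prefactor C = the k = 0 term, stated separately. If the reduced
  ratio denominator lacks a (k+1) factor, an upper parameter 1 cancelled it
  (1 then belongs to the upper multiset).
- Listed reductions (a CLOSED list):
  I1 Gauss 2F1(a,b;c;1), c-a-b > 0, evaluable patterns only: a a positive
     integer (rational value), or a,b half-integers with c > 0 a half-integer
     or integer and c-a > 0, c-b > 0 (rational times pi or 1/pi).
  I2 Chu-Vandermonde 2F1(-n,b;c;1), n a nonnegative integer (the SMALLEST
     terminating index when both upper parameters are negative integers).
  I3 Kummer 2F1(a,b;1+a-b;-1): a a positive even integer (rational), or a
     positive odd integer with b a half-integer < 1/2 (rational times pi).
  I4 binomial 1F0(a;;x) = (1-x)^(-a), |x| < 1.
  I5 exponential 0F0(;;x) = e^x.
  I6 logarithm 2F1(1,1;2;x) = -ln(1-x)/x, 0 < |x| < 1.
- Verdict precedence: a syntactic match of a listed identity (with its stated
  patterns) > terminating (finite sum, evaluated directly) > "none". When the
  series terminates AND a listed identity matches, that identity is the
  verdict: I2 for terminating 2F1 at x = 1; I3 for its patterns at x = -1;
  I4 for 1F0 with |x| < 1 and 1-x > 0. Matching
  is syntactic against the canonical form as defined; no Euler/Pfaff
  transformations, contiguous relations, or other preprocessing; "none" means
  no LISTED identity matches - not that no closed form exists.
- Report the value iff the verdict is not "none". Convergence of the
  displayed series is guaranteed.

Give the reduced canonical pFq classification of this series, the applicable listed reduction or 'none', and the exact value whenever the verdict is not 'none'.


This is -2/5 * 1F0(1/2; -; 2/3) in reduced canonical form. Verdict (x = 2/3): the I4 binomial reduction applies (the 1F0 binomial series: exponent -1/2, x = 2/3). Hence: (-2/5) * (1/3)^(-1/2).

Key step: from the first term -2/5: k + 2/3 divides numerator and denominator alike; prefactor -2/5 after cancelling.
Term ratio: r(k) = (2/3) * (k+1/2) / [(k+1)] - rational in k. x = (2/3); t_0 = -2/5; negate the roots.


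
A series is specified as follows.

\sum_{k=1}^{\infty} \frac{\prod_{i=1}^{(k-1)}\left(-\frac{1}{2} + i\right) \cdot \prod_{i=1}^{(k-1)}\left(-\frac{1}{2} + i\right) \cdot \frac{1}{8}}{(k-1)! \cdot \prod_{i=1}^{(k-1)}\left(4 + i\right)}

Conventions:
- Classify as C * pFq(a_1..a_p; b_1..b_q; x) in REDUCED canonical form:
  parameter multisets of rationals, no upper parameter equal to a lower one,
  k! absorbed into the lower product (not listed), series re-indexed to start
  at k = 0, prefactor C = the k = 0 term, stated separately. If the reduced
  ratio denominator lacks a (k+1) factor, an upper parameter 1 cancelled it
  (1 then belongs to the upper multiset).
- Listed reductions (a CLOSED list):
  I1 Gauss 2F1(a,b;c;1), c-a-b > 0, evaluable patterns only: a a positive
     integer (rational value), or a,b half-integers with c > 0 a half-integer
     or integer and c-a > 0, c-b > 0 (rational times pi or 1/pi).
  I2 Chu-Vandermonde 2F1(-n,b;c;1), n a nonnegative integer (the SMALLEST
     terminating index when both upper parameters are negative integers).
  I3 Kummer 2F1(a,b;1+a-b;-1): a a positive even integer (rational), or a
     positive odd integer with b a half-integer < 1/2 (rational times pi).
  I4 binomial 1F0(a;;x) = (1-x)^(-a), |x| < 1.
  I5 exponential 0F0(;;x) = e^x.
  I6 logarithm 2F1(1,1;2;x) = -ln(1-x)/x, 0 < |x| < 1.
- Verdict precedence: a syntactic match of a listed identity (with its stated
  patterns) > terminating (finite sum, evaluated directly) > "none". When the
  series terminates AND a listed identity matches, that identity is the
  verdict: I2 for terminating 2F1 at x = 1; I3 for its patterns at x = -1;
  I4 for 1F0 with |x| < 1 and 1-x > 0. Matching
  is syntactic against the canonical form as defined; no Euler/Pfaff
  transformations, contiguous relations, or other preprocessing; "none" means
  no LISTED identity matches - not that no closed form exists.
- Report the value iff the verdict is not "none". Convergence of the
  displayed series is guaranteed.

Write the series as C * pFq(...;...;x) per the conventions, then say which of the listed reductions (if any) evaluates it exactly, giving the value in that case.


At argument 1: a 2F1 with upper {\frac{1}{2}, \frac{1}{2}}, lower {5}, scaled by C = \frac{1}{8}. Verdict: this is the half-integer Gauss pattern (I1) (x = 1; upper {\frac{1}{2}, \frac{1}{2}} half-integers, c = 5 in the evaluable pattern). Value: \frac{512}{1225} / \pi.

The tell: x = 1 and the running product (C = 1/8, x = 1) telescopes to a rising factorial.
Step ratio: r(k) = 1 * (k+\frac{1}{2}) (k+\frac{1}{2}) / [(k+5) (k+1)] - poly over poly, x = 1 from leading terms; C = \frac{1}{8} at k = 0.
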